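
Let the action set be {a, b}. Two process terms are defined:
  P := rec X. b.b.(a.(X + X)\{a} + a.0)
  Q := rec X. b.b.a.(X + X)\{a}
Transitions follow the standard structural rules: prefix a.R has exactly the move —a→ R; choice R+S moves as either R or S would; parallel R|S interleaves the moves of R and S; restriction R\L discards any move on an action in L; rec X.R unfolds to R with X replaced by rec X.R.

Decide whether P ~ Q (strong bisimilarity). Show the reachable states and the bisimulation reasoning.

P's transition system — 7 states:
  u0 = rec X. b.b.(a.(X + X)\{a} + a.0) :: -b-> u1
  u1 = b.(a.((rec X. b.b.(a.(X + X)\{a} + a.0)) + (rec X. b.b.(a.(X + X)\{a} + a.0)))\{a} + a.0) :: -b-> u2
  u2 = a.((rec X. b.b.(a.(X + X)\{a} + a.0)) + (rec X. b.b.(a.(X + X)\{a} + a.0)))\{a} + a.0 :: -a-> u3, -a-> u4
  u3 = ((rec X. b.b.(a.(X + X)\{a} + a.0)) + (rec X. b.b.(a.(X + X)\{a} + a.0)))\{a} :: -b-> u5
  u4 = 0 :: deadlocked
  u5 = (b.(a.((rec X. b.b.(a.(X + X)\{a} + a.0)) + (rec X. b.b.(a.(X + X)\{a} + a.0)))\{a} + a.0))\{a} :: -b-> u6
  u6 = (a.((rec X. b.b.(a.(X + X)\{a} + a.0)) + (rec X. b.b.(a.(X + X)\{a} + a.0)))\{a} + a.0)\{a} :: deadlocked
Q's transition system — 6 states:
  v0 = rec X. b.b.a.(X + X)\{a} :: -b-> v1
  v1 = b.a.((rec X. b.b.a.(X + X)\{a}) + (rec X. b.b.a.(X + X)\{a}))\{a} :: -b-> v2
  v2 = a.((rec X. b.b.a.(X + X)\{a}) + (rec X. b.b.a.(X + X)\{a}))\{a} :: -a-> v3
  v3 = ((rec X. b.b.a.(X + X)\{a}) + (rec X. b.b.a.(X + X)\{a}))\{a} :: -b-> v4
  v4 = (b.a.((rec X. b.b.a.(X + X)\{a}) + (rec X. b.b.a.(X + X)\{a}))\{a})\{a} :: -b-> v5
  v5 = (a.((rec X. b.b.a.(X + X)\{a}) + (rec X. b.b.a.(X + X)\{a}))\{a})\{a} :: deadlocked
Bisimilarity quotient blocks:
  B0 = {u0}
  B1 = {u1}
  B2 = {u2}
  B3 = {u4, u6, v5}
  B4 = {u3, v3}
  B5 = {u5, v4}
  B6 = {v0}
  B7 = {v1}
  B8 = {v2}
u0 ∈ B0, v0 ∈ B6 → different blocks

not bisimilar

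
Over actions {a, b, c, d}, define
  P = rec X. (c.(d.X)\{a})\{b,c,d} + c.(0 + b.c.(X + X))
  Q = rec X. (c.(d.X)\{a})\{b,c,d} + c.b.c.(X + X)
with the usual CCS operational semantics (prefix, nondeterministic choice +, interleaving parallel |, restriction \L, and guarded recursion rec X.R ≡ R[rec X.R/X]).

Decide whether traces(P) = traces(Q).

Reachable graph of P (4 states):
  s0 = rec X. (c.(d.X)\{a})\{b,c,d} + c.(0 + b.c.(X + X)) ⊢ —c→ s1
  s1 = 0 + b.c.((rec X. (c.(d.X)\{a})\{b,c,d} + c.(0 + b.c.(X + X))) + (rec X. (c.(d.X)\{a})\{b,c,d} + c.(0 + b.c.(X + X)))) ⊢ —b→ s2
  s2 = c.((rec X. (c.(d.X)\{a})\{b,c,d} + c.(0 + b.c.(X + X))) + (rec X. (c.(d.X)\{a})\{b,c,d} + c.(0 + b.c.(X + X)))) ⊢ —c→ s3
  s3 = (rec X. (c.(d.X)\{a})\{b,c,d} + c.(0 + b.c.(X + X))) + (rec X. (c.(d.X)\{a})\{b,c,d} + c.(0 + b.c.(X + X))) ⊢ —c→ s1
Reachable graph of Q (4 states):
  t0 = rec X. (c.(d.X)\{a})\{b,c,d} + c.b.c.(X + X) ⊢ —c→ t1
  t1 = b.c.((rec X. (c.(d.X)\{a})\{b,c,d} + c.b.c.(X + X)) + (rec X. (c.(d.X)\{a})\{b,c,d} + c.b.c.(X + X))) ⊢ —b→ t2
  t2 = c.((rec X. (c.(d.X)\{a})\{b,c,d} + c.b.c.(X + X)) + (rec X. (c.(d.X)\{a})\{b,c,d} + c.b.c.(X + X))) ⊢ —c→ t3
  t3 = (rec X. (c.(d.X)\{a})\{b,c,d} + c.b.c.(X + X)) + (rec X. (c.(d.X)\{a})\{b,c,d} + c.b.c.(X + X)) ⊢ —c→ t1
Coarsest stable partition (strong bisimilarity classes):
  B0 = {s0, s3, t0, t3}
  B1 = {s1, t1}
  B2 = {s2, t2}
s0 ∈ B0, t0 ∈ B0 → same block
Bisimilar ⇒ trace-equivalent.

trace-equivalent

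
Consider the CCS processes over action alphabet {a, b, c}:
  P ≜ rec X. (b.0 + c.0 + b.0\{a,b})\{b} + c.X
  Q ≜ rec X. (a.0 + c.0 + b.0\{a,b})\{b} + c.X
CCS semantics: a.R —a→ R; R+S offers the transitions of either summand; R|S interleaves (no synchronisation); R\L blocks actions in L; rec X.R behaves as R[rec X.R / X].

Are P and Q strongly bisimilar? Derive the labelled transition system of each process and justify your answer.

LTS(P): 2 reachable states
  u0 = rec X. (b.0 + c.0 + b.0\{a,b})\{b} + c.X → =c=> u0, =c=> u1
  u1 = 0\{b} → ∅
LTS(Q): 2 reachable states
  v0 = rec X. (a.0 + c.0 + b.0\{a,b})\{b} + c.X → =a=> v1, =c=> v0, =c=> v1
  v1 = 0\{b} → ∅
Partition-refinement fixed point:
  B0 = {u0}
  B1 = {u1, v1}
  B2 = {v0}
u0 ∈ B0, v0 ∈ B2 → different blocks

NO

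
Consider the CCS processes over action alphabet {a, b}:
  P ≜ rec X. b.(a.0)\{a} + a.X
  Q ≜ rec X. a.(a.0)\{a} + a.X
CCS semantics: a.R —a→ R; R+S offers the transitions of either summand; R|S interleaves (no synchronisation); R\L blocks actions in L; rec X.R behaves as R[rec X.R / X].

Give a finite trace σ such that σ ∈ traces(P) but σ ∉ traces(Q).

b

P's transition system — 2 states:
  p0 = rec X. b.(a.0)\{a} + a.X has moves --a--▸ p0, --b--▸ p1
  p1 = (a.0)\{a} has moves ·
Q's transition system — 2 states:
  q0 = rec X. a.(a.0)\{a} + a.X has moves --a--▸ q0, --a--▸ q1
  q1 = (a.0)\{a} has moves ·
Executing b from P (initial set {p0}):
  [1] b ⇒ {p1}
  P completes σ.
Executing b from Q (initial set {q0}):
  [1] b ⇒ no successor for Q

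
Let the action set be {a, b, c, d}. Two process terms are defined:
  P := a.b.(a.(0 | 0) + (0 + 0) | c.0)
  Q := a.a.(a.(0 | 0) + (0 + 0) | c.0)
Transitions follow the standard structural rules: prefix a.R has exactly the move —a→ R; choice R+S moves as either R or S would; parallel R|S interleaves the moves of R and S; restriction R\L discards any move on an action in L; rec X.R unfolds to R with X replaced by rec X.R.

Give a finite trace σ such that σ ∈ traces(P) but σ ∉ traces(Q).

ab

LTS(P): 5 reachable states
  u0 = a.b.(a.(0 | 0) + (0 + 0) | c.0) ⊢ —a→ u1
  u1 = b.(a.(0 | 0) + (0 + 0) | c.0) ⊢ —b→ u2
  u2 = a.(0 | 0) + (0 + 0) | c.0 ⊢ —a→ u3, —c→ u4
  u3 = 0 | 0 ⊢ deadlocked
  u4 = (0 + 0) | 0 ⊢ deadlocked
LTS(Q): 5 reachable states
  v0 = a.a.(a.(0 | 0) + (0 + 0) | c.0) ⊢ —a→ v1
  v1 = a.(a.(0 | 0) + (0 + 0) | c.0) ⊢ —a→ v2
  v2 = a.(0 | 0) + (0 + 0) | c.0 ⊢ —a→ v3, —c→ v4
  v3 = 0 | 0 ⊢ deadlocked
  v4 = (0 + 0) | 0 ⊢ deadlocked
Trace ⟨ab⟩ through P, begin at {u0}:
  step 1 (a): {u1}
  step 2 (b): {u2}
  ✓ P
Trace ⟨ab⟩ through Q, begin at {v0}:
  step 1 (a): {v1}
  step 2 (b): no successor for Q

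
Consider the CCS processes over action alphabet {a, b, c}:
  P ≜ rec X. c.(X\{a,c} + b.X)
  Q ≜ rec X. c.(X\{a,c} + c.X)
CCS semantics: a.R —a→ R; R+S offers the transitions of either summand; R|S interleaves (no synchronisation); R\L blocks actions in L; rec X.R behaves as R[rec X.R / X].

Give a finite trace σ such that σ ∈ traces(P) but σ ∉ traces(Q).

cb

Reachable graph of P (2 states):
  m0 = rec X. c.(X\{a,c} + b.X) | -c-> m1
  m1 = (rec X. c.(X\{a,c} + b.X))\{a,c} + b.(rec X. c.(X\{a,c} + b.X)) | -b-> m0
Reachable graph of Q (2 states):
  n0 = rec X. c.(X\{a,c} + c.X) | -c-> n1
  n1 = (rec X. c.(X\{a,c} + c.X))\{a,c} + c.(rec X. c.(X\{a,c} + c.X)) | -c-> n0
Run σ = ⟨cb⟩ on P: start {m0}
  [1] c ⇒ {m1}
  [2] b ⇒ {m0}
  P completes σ.
Run σ = ⟨cb⟩ on Q: start {n0}
  [1] c ⇒ {n1}
  [2] b ⇒ no successor for Q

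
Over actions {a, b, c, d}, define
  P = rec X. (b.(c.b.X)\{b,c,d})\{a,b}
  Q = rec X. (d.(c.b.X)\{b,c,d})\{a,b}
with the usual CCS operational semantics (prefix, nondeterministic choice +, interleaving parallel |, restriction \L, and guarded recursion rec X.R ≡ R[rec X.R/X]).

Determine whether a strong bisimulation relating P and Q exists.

LTS(P): 1 reachable states
  s0 = rec X. (b.(c.b.X)\{b,c,d})\{a,b} ⊢ ∅
LTS(Q): 2 reachable states
  t0 = rec X. (d.(c.b.X)\{b,c,d})\{a,b} ⊢ --d--▸ t1
  t1 = (c.b.(rec X. (d.(c.b.X)\{b,c,d})\{a,b}))\{b,c,d}\{a,b} ⊢ ∅
Coarsest stable partition (strong bisimilarity classes):
  B0 = {s0, t1}
  B1 = {t0}
s0 ∈ B0, t0 ∈ B1 → different blocks

NO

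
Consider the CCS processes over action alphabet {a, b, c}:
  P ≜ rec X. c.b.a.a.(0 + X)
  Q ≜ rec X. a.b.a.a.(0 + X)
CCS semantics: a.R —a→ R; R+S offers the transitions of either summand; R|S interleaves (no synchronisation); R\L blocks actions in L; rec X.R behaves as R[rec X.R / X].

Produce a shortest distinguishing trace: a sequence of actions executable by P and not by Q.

P's transition system — 5 states:
  m0 = rec X. c.b.a.a.(0 + X) :: --c--▸ m1
  m1 = b.a.a.(0 + (rec X. c.b.a.a.(0 + X))) :: --b--▸ m2
  m2 = a.a.(0 + (rec X. c.b.a.a.(0 + X))) :: --a--▸ m3
  m3 = a.(0 + (rec X. c.b.a.a.(0 + X))) :: --a--▸ m4
  m4 = 0 + (rec X. c.b.a.a.(0 + X)) :: --c--▸ m1
Q's transition system — 5 states:
  n0 = rec X. a.b.a.a.(0 + X) :: --a--▸ n1
  n1 = b.a.a.(0 + (rec X. a.b.a.a.(0 + X))) :: --b--▸ n2
  n2 = a.a.(0 + (rec X. a.b.a.a.(0 + X))) :: --a--▸ n3
  n3 = a.(0 + (rec X. a.b.a.a.(0 + X))) :: --a--▸ n4
  n4 = 0 + (rec X. a.b.a.a.(0 + X)) :: --a--▸ n1
Executing c from P (initial set {m0}):
  [1] c ⇒ {m1}
  P completes σ.
Executing c from Q (initial set {n0}):
  [1] c ⇒ ∅ (Q stuck)

c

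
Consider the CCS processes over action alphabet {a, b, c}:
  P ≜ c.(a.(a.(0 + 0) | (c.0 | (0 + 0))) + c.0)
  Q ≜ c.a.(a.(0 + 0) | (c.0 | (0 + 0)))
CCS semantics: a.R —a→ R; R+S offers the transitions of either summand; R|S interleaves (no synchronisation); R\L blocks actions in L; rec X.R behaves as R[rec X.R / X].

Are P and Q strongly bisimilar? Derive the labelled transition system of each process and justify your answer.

Reachable graph of P (7 states):
  m0 = c.(a.(a.(0 + 0) | (c.0 | (0 + 0))) + c.0) → ··c··> m1
  m1 = a.(a.(0 + 0) | (c.0 | (0 + 0))) + c.0 → ··a··> m2, ··c··> m3
  m2 = a.(0 + 0) | (c.0 | (0 + 0)) → ··a··> m4, ··c··> m5
  m3 = 0 → ∅
  m4 = (0 + 0) | (c.0 | (0 + 0)) → ··c··> m6
  m5 = a.(0 + 0) | (0 | (0 + 0)) → ··a··> m6
  m6 = (0 + 0) | (0 | (0 + 0)) → ∅
Reachable graph of Q (6 states):
  n0 = c.a.(a.(0 + 0) | (c.0 | (0 + 0))) → ··c··> n1
  n1 = a.(a.(0 + 0) | (c.0 | (0 + 0))) → ··a··> n2
  n2 = a.(0 + 0) | (c.0 | (0 + 0)) → ··a··> n3, ··c··> n4
  n3 = (0 + 0) | (c.0 | (0 + 0)) → ··c··> n5
  n4 = a.(0 + 0) | (0 | (0 + 0)) → ··a··> n5
  n5 = (0 + 0) | (0 | (0 + 0)) → ∅
Partition-refinement fixed point:
  B0 = {m0}
  B1 = {m1}
  B2 = {m2, n2}
  B3 = {m4, n3}
  B4 = {m3, m6, n5}
  B5 = {m5, n4}
  B6 = {n0}
  B7 = {n1}
m0 ∈ B0, n0 ∈ B6 → different blocks

P ≁ Q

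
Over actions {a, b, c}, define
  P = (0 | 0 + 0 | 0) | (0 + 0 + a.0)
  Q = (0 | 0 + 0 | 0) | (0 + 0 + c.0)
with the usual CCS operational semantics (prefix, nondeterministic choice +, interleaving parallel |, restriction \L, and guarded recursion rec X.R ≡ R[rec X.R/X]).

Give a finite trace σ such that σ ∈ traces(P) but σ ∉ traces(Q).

Reachable graph of P (2 states):
  p0 = (0 | 0 + 0 | 0) | (0 + 0 + a.0) ⊢ --a--▸ p1
  p1 = (0 | 0 + 0 | 0) | 0 ⊢ ·
Reachable graph of Q (2 states):
  q0 = (0 | 0 + 0 | 0) | (0 + 0 + c.0) ⊢ --c--▸ q1
  q1 = (0 | 0 + 0 | 0) | 0 ⊢ ·
Executing a from P (initial set {p0}):
  after a @ step 1: {p1}
  P completes σ.
Executing a from Q (initial set {q0}):
  after a @ step 1: ∅  — Q cannot continue

a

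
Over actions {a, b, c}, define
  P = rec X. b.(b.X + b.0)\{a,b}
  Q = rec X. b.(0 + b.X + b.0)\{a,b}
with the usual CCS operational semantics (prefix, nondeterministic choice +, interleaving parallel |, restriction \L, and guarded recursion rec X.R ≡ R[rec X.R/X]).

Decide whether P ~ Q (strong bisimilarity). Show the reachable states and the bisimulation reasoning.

P's transition system — 2 states:
  p0 = rec X. b.(b.X + b.0)\{a,b} ⊢ —b→ p1
  p1 = (b.(rec X. b.(b.X + b.0)\{a,b}) + b.0)\{a,b} ⊢ ∅
Q's transition system — 2 states:
  q0 = rec X. b.(0 + b.X + b.0)\{a,b} ⊢ —b→ q1
  q1 = (0 + b.(rec X. b.(0 + b.X + b.0)\{a,b}) + b.0)\{a,b} ⊢ ∅
Bisimilarity quotient blocks:
  B0 = {p0, q0}
  B1 = {p1, q1}
p0 ∈ B0, q0 ∈ B0 → same block

P ~ Q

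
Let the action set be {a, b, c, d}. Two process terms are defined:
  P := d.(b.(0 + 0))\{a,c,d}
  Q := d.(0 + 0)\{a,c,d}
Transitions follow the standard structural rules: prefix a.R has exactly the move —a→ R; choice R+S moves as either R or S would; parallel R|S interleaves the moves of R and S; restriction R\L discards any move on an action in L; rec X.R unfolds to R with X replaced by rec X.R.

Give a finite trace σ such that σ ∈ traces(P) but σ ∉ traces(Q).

LTS(P): 3 reachable states
  s0 = d.(b.(0 + 0))\{a,c,d} has moves =d=> s1
  s1 = (b.(0 + 0))\{a,c,d} has moves =b=> s2
  s2 = (0 + 0)\{a,c,d} has moves deadlocked
LTS(Q): 2 reachable states
  t0 = d.(0 + 0)\{a,c,d} has moves =d=> t1
  t1 = (0 + 0)\{a,c,d} has moves deadlocked
Trace ⟨db⟩ through P, begin at {s0}:
  [1] d ⇒ {s1}
  [2] b ⇒ {s2}
  ✓ P
Trace ⟨db⟩ through Q, begin at {t0}:
  [1] d ⇒ {t1}
  [2] b ⇒ ∅  — Q cannot continue

db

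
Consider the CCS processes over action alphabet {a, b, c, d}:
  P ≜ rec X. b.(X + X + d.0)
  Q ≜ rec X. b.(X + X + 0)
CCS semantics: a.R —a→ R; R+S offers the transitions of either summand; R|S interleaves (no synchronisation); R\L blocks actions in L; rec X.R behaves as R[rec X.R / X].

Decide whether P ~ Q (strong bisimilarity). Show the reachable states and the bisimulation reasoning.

not bisimilar

Reachable graph of P (3 states):
  u0 = rec X. b.(X + X + d.0) → ··b··> u1
  u1 = (rec X. b.(X + X + d.0)) + (rec X. b.(X + X + d.0)) + d.0 → ··b··> u1, ··d··> u2
  u2 = 0 → ∅
Reachable graph of Q (2 states):
  v0 = rec X. b.(X + X + 0) → ··b··> v1
  v1 = (rec X. b.(X + X + 0)) + (rec X. b.(X + X + 0)) + 0 → ··b··> v1
Coarsest stable partition (strong bisimilarity classes):
  B0 = {u0}
  B1 = {u1}
  B2 = {u2}
  B3 = {v0, v1}
u0 ∈ B0, v0 ∈ B3 → different blocks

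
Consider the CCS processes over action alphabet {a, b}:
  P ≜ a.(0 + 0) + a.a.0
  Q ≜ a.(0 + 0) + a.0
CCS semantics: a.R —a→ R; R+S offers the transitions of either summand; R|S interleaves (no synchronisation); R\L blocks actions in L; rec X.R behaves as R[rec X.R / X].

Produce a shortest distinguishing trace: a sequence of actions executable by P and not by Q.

aa

P's transition system — 4 states:
  u0 = a.(0 + 0) + a.a.0 ⊢ =a=> u1, =a=> u2
  u1 = 0 + 0 ⊢ stopped
  u2 = a.0 ⊢ =a=> u3
  u3 = 0 ⊢ stopped
Q's transition system — 3 states:
  v0 = a.(0 + 0) + a.0 ⊢ =a=> v1, =a=> v2
  v1 = 0 ⊢ stopped
  v2 = 0 + 0 ⊢ stopped
Run σ = ⟨aa⟩ on P: start {u0}
  [1] a ⇒ {u1, u2}
  [2] a ⇒ {u3}
  — P admits the full trace.
Run σ = ⟨aa⟩ on Q: start {v0}
  [1] a ⇒ {v1, v2}
  [2] a ⇒ ∅ (Q stuck)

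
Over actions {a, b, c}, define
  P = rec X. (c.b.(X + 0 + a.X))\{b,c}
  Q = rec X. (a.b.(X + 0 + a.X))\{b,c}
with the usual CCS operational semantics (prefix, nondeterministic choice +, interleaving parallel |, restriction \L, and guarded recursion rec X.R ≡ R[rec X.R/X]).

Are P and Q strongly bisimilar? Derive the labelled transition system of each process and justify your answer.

not bisimilar

P's transition system — 1 states:
  s0 = rec X. (c.b.(X + 0 + a.X))\{b,c} :: stopped
Q's transition system — 2 states:
  t0 = rec X. (a.b.(X + 0 + a.X))\{b,c} :: --a--▸ t1
  t1 = (b.((rec X. (a.b.(X + 0 + a.X))\{b,c}) + 0 + a.(rec X. (a.b.(X + 0 + a.X))\{b,c})))\{b,c} :: stopped
Partition-refinement fixed point:
  B0 = {s0, t1}
  B1 = {t0}
s0 ∈ B0, t0 ∈ B1 → different blocks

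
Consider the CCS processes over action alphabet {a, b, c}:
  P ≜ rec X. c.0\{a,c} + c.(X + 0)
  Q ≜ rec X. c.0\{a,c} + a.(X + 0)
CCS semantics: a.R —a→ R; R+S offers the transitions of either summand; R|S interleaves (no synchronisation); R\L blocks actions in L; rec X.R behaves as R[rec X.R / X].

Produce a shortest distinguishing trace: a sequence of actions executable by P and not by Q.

Reachable graph of P (3 states):
  p0 = rec X. c.0\{a,c} + c.(X + 0) | =c=> p1, =c=> p2
  p1 = (rec X. c.0\{a,c} + c.(X + 0)) + 0 | =c=> p1, =c=> p2
  p2 = 0\{a,c} | stopped
Reachable graph of Q (3 states):
  q0 = rec X. c.0\{a,c} + a.(X + 0) | =a=> q1, =c=> q2
  q1 = (rec X. c.0\{a,c} + a.(X + 0)) + 0 | =a=> q1, =c=> q2
  q2 = 0\{a,c} | stopped
Run σ = ⟨cc⟩ on P: start {p0}
  step 1 (c): {p1, p2}
  step 2 (c): {p1, p2}
  ✓ P
Run σ = ⟨cc⟩ on Q: start {q0}
  step 1 (c): {q2}
  step 2 (c): no successor for Q

cc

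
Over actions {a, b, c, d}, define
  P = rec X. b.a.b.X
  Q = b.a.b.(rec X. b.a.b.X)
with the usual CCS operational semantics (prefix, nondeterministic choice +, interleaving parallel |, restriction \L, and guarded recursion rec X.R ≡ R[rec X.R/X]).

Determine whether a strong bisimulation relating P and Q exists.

LTS(P): 3 reachable states
  s0 = rec X. b.a.b.X :: —b→ s1
  s1 = a.b.(rec X. b.a.b.X) :: —a→ s2
  s2 = b.(rec X. b.a.b.X) :: —b→ s0
LTS(Q): 4 reachable states
  t0 = b.a.b.(rec X. b.a.b.X) :: —b→ t1
  t1 = a.b.(rec X. b.a.b.X) :: —a→ t2
  t2 = b.(rec X. b.a.b.X) :: —b→ t3
  t3 = rec X. b.a.b.X :: —b→ t1
Bisimilarity quotient blocks:
  B0 = {s0, t0, t3}
  B1 = {s1, t1}
  B2 = {s2, t2}
s0 ∈ B0, t0 ∈ B0 → same block

P ~ Q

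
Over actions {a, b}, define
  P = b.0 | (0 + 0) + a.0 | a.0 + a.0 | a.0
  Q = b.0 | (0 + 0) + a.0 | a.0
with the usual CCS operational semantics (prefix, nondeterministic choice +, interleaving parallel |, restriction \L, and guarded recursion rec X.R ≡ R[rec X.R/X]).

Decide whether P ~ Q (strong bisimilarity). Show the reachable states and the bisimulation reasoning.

YES

P's transition system — 5 states:
  u0 = b.0 | (0 + 0) + a.0 | a.0 + a.0 | a.0 has moves =a=> u1, =a=> u2, =b=> u3
  u1 = 0 | a.0 has moves =a=> u4
  u2 = a.0 | 0 has moves =a=> u4
  u3 = 0 | (0 + 0) has moves ∅
  u4 = 0 | 0 has moves ∅
Q's transition system — 5 states:
  v0 = b.0 | (0 + 0) + a.0 | a.0 has moves =a=> v1, =a=> v2, =b=> v3
  v1 = 0 | a.0 has moves =a=> v4
  v2 = a.0 | 0 has moves =a=> v4
  v3 = 0 | (0 + 0) has moves ∅
  v4 = 0 | 0 has moves ∅
Bisimilarity quotient blocks:
  B0 = {u0, v0}
  B1 = {u1, u2, v1, v2}
  B2 = {u3, u4, v3, v4}
u0 ∈ B0, v0 ∈ B0 → same block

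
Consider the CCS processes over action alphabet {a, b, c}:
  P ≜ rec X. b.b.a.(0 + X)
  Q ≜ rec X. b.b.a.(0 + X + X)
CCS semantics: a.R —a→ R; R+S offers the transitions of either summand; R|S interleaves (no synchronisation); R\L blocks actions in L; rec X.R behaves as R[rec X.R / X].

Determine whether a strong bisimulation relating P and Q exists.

Reachable graph of P (4 states):
  m0 = rec X. b.b.a.(0 + X) → ··b··> m1
  m1 = b.a.(0 + (rec X. b.b.a.(0 + X))) → ··b··> m2
  m2 = a.(0 + (rec X. b.b.a.(0 + X))) → ··a··> m3
  m3 = 0 + (rec X. b.b.a.(0 + X)) → ··b··> m1
Reachable graph of Q (4 states):
  n0 = rec X. b.b.a.(0 + X + X) → ··b··> n1
  n1 = b.a.(0 + (rec X. b.b.a.(0 + X + X)) + (rec X. b.b.a.(0 + X + X))) → ··b··> n2
  n2 = a.(0 + (rec X. b.b.a.(0 + X + X)) + (rec X. b.b.a.(0 + X + X))) → ··a··> n3
  n3 = 0 + (rec X. b.b.a.(0 + X + X)) + (rec X. b.b.a.(0 + X + X)) → ··b··> n1
Bisimilarity quotient blocks:
  B0 = {m0, m3, n0, n3}
  B1 = {m1, n1}
  B2 = {m2, n2}
m0 ∈ B0, n0 ∈ B0 → same block

YES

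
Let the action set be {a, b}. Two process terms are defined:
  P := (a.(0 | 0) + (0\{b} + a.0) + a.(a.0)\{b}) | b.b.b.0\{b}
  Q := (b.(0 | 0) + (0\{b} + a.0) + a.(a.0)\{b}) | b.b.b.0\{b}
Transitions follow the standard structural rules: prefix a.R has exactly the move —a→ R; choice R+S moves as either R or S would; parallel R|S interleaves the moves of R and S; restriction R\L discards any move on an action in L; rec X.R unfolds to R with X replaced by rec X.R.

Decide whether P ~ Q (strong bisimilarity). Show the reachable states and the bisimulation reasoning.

LTS(P): 20 reachable states
  u0 = (a.(0 | 0) + (0\{b} + a.0) + a.(a.0)\{b}) | b.b.b.0\{b} has moves --a--▸ u1, --a--▸ u2, --a--▸ u3, --b--▸ u4
  u1 = (a.0)\{b} | b.b.b.0\{b} has moves --a--▸ u5, --b--▸ u6
  u2 = 0 | 0 | b.b.b.0\{b} has moves --b--▸ u7
  u3 = 0 | b.b.b.0\{b} has moves --b--▸ u8
  u4 = (a.(0 | 0) + (0\{b} + a.0) + a.(a.0)\{b}) | b.b.0\{b} has moves --a--▸ u6, --a--▸ u7, --a--▸ u8, --b--▸ u9
  u5 = 0\{b} | b.b.b.0\{b} has moves --b--▸ u10
  u6 = (a.0)\{b} | b.b.0\{b} has moves --a--▸ u10, --b--▸ u11
  u7 = 0 | 0 | b.b.0\{b} has moves --b--▸ u12
  u8 = 0 | b.b.0\{b} has moves --b--▸ u13
  u9 = (a.(0 | 0) + (0\{b} + a.0) + a.(a.0)\{b}) | b.0\{b} has moves --a--▸ u11, --a--▸ u12, --a--▸ u13, --b--▸ u14
  u10 = 0\{b} | b.b.0\{b} has moves --b--▸ u15
  u11 = (a.0)\{b} | b.0\{b} has moves --a--▸ u15, --b--▸ u16
  u12 = 0 | 0 | b.0\{b} has moves --b--▸ u17
  u13 = 0 | b.0\{b} has moves --b--▸ u18
  u14 = (a.(0 | 0) + (0\{b} + a.0) + a.(a.0)\{b}) | 0\{b} has moves --a--▸ u16, --a--▸ u17, --a--▸ u18
  u15 = 0\{b} | b.0\{b} has moves --b--▸ u19
  u16 = (a.0)\{b} | 0\{b} has moves --a--▸ u19
  u17 = 0 | 0 | 0\{b} has moves deadlocked
  u18 = 0 | 0\{b} has moves deadlocked
  u19 = 0\{b} | 0\{b} has moves deadlocked
LTS(Q): 20 reachable states
  v0 = (b.(0 | 0) + (0\{b} + a.0) + a.(a.0)\{b}) | b.b.b.0\{b} has moves --a--▸ v1, --a--▸ v2, --b--▸ v3, --b--▸ v4
  v1 = (a.0)\{b} | b.b.b.0\{b} has moves --a--▸ v5, --b--▸ v6
  v2 = 0 | b.b.b.0\{b} has moves --b--▸ v7
  v3 = (b.(0 | 0) + (0\{b} + a.0) + a.(a.0)\{b}) | b.b.0\{b} has moves --a--▸ v6, --a--▸ v7, --b--▸ v8, --b--▸ v9
  v4 = 0 | 0 | b.b.b.0\{b} has moves --b--▸ v9
  v5 = 0\{b} | b.b.b.0\{b} has moves --b--▸ v10
  v6 = (a.0)\{b} | b.b.0\{b} has moves --a--▸ v10, --b--▸ v11
  v7 = 0 | b.b.0\{b} has moves --b--▸ v12
  v8 = (b.(0 | 0) + (0\{b} + a.0) + a.(a.0)\{b}) | b.0\{b} has moves --a--▸ v11, --a--▸ v12, --b--▸ v13, --b--▸ v14
  v9 = 0 | 0 | b.b.0\{b} has moves --b--▸ v14
  v10 = 0\{b} | b.b.0\{b} has moves --b--▸ v15
  v11 = (a.0)\{b} | b.0\{b} has moves --a--▸ v15, --b--▸ v16
  v12 = 0 | b.0\{b} has moves --b--▸ v17
  v13 = (b.(0 | 0) + (0\{b} + a.0) + a.(a.0)\{b}) | 0\{b} has moves --a--▸ v16, --a--▸ v17, --b--▸ v18
  v14 = 0 | 0 | b.0\{b} has moves --b--▸ v18
  v15 = 0\{b} | b.0\{b} has moves --b--▸ v19
  v16 = (a.0)\{b} | 0\{b} has moves --a--▸ v19
  v17 = 0 | 0\{b} has moves deadlocked
  v18 = 0 | 0 | 0\{b} has moves deadlocked
  v19 = 0\{b} | 0\{b} has moves deadlocked
Bisimilarity quotient blocks:
  B0 = {u0}
  B1 = {u2, u3, u5, v2, v4, v5}
  B2 = {u10, u7, u8, v10, v7, v9}
  B3 = {u12, u13, u15, v12, v14, v15}
  B4 = {u17, u18, u19, v17, v18, v19}
  B5 = {u1, v1}
  B6 = {u6, v6}
  B7 = {u11, v11}
  B8 = {u16, v16}
  B9 = {u4}
  B10 = {u9}
  B11 = {u14}
  B12 = {v0}
  B13 = {v3}
  B14 = {v8}
  B15 = {v13}
u0 ∈ B0, v0 ∈ B12 → different blocks

NO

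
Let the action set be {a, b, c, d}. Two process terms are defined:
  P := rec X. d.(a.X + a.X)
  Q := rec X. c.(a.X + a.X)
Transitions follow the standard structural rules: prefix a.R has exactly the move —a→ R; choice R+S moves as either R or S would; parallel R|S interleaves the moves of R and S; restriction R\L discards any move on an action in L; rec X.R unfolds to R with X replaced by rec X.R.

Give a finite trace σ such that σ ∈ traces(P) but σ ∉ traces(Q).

LTS(P): 2 reachable states
  p0 = rec X. d.(a.X + a.X) | —d→ p1
  p1 = a.(rec X. d.(a.X + a.X)) + a.(rec X. d.(a.X + a.X)) | —a→ p0
LTS(Q): 2 reachable states
  q0 = rec X. c.(a.X + a.X) | —c→ q1
  q1 = a.(rec X. c.(a.X + a.X)) + a.(rec X. c.(a.X + a.X)) | —a→ q0
Executing d from P (initial set {p0}):
  [1] d ⇒ {p1}
  ✓ P
Executing d from Q (initial set {q0}):
  [1] d ⇒ no successor for Q

d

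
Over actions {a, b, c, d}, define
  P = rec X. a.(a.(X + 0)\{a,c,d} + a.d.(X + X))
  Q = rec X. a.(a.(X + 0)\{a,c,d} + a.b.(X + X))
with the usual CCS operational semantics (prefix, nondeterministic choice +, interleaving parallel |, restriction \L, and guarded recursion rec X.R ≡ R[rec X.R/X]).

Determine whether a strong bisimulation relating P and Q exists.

P ≁ Q

LTS(P): 5 reachable states
  u0 = rec X. a.(a.(X + 0)\{a,c,d} + a.d.(X + X)) ⊢ —a→ u1
  u1 = a.((rec X. a.(a.(X + 0)\{a,c,d} + a.d.(X + X))) + 0)\{a,c,d} + a.d.((rec X. a.(a.(X + 0)\{a,c,d} + a.d.(X + X))) + (rec X. a.(a.(X + 0)\{a,c,d} + a.d.(X + X)))) ⊢ —a→ u2, —a→ u3
  u2 = ((rec X. a.(a.(X + 0)\{a,c,d} + a.d.(X + X))) + 0)\{a,c,d} ⊢ stopped
  u3 = d.((rec X. a.(a.(X + 0)\{a,c,d} + a.d.(X + X))) + (rec X. a.(a.(X + 0)\{a,c,d} + a.d.(X + X)))) ⊢ —d→ u4
  u4 = (rec X. a.(a.(X + 0)\{a,c,d} + a.d.(X + X))) + (rec X. a.(a.(X + 0)\{a,c,d} + a.d.(X + X))) ⊢ —a→ u1
LTS(Q): 5 reachable states
  v0 = rec X. a.(a.(X + 0)\{a,c,d} + a.b.(X + X)) ⊢ —a→ v1
  v1 = a.((rec X. a.(a.(X + 0)\{a,c,d} + a.b.(X + X))) + 0)\{a,c,d} + a.b.((rec X. a.(a.(X + 0)\{a,c,d} + a.b.(X + X))) + (rec X. a.(a.(X + 0)\{a,c,d} + a.b.(X + X)))) ⊢ —a→ v2, —a→ v3
  v2 = ((rec X. a.(a.(X + 0)\{a,c,d} + a.b.(X + X))) + 0)\{a,c,d} ⊢ stopped
  v3 = b.((rec X. a.(a.(X + 0)\{a,c,d} + a.b.(X + X))) + (rec X. a.(a.(X + 0)\{a,c,d} + a.b.(X + X)))) ⊢ —b→ v4
  v4 = (rec X. a.(a.(X + 0)\{a,c,d} + a.b.(X + X))) + (rec X. a.(a.(X + 0)\{a,c,d} + a.b.(X + X))) ⊢ —a→ v1
Partition-refinement fixed point:
  B0 = {u0, u4}
  B1 = {u1}
  B2 = {u3}
  B3 = {u2, v2}
  B4 = {v0, v4}
  B5 = {v1}
  B6 = {v3}
u0 ∈ B0, v0 ∈ B4 → different blocks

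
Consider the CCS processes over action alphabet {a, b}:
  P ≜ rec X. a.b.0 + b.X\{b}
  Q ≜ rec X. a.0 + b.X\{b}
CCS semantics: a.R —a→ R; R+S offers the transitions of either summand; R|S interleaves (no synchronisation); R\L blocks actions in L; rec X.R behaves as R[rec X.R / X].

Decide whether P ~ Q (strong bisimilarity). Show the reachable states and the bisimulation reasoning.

P's transition system — 5 states:
  p0 = rec X. a.b.0 + b.X\{b} → =a=> p1, =b=> p2
  p1 = b.0 → =b=> p3
  p2 = (rec X. a.b.0 + b.X\{b})\{b} → =a=> p4
  p3 = 0 → deadlocked
  p4 = (b.0)\{b} → deadlocked
Q's transition system — 4 states:
  q0 = rec X. a.0 + b.X\{b} → =a=> q1, =b=> q2
  q1 = 0 → deadlocked
  q2 = (rec X. a.0 + b.X\{b})\{b} → =a=> q3
  q3 = 0\{b} → deadlocked
Partition-refinement fixed point:
  B0 = {p0}
  B1 = {p1}
  B2 = {p3, p4, q1, q3}
  B3 = {p2, q2}
  B4 = {q0}
p0 ∈ B0, q0 ∈ B4 → different blocks

not bisimilar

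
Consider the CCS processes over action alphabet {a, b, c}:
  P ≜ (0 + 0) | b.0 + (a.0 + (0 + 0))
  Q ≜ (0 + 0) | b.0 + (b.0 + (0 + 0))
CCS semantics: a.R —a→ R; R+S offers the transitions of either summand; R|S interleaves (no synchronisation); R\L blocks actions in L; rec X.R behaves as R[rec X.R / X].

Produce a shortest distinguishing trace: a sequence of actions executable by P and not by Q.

a

Reachable graph of P (3 states):
  s0 = (0 + 0) | b.0 + (a.0 + (0 + 0)) | —a→ s1, —b→ s2
  s1 = 0 | ·
  s2 = (0 + 0) | 0 | ·
Reachable graph of Q (3 states):
  t0 = (0 + 0) | b.0 + (b.0 + (0 + 0)) | —b→ t1, —b→ t2
  t1 = (0 + 0) | 0 | ·
  t2 = 0 | ·
Run σ = ⟨a⟩ on P: start {s0}
  after a @ step 1: {s1}
  ✓ P
Run σ = ⟨a⟩ on Q: start {t0}
  after a @ step 1: ∅ (Q stuck)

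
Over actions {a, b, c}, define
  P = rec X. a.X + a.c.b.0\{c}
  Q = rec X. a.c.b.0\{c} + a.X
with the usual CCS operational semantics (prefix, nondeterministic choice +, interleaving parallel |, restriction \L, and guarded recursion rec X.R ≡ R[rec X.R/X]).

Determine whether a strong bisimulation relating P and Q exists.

P's transition system — 4 states:
  m0 = rec X. a.X + a.c.b.0\{c} ⊢ -a-> m0, -a-> m1
  m1 = c.b.0\{c} ⊢ -c-> m2
  m2 = b.0\{c} ⊢ -b-> m3
  m3 = 0\{c} ⊢ deadlocked
Q's transition system — 4 states:
  n0 = rec X. a.c.b.0\{c} + a.X ⊢ -a-> n0, -a-> n1
  n1 = c.b.0\{c} ⊢ -c-> n2
  n2 = b.0\{c} ⊢ -b-> n3
  n3 = 0\{c} ⊢ deadlocked
Partition-refinement fixed point:
  B0 = {m0, n0}
  B1 = {m1, n1}
  B2 = {m2, n2}
  B3 = {m3, n3}
m0 ∈ B0, n0 ∈ B0 → same block

bisimilar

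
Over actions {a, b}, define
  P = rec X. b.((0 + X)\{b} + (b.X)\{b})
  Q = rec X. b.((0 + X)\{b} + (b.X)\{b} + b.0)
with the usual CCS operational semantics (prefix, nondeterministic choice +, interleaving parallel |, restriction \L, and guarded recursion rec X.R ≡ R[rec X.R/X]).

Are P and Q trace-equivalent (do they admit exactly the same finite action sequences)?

Reachable graph of P (2 states):
  m0 = rec X. b.((0 + X)\{b} + (b.X)\{b}) ⊢ ··b··> m1
  m1 = (0 + (rec X. b.((0 + X)\{b} + (b.X)\{b})))\{b} + (b.(rec X. b.((0 + X)\{b} + (b.X)\{b})))\{b} ⊢ ∅
Reachable graph of Q (3 states):
  n0 = rec X. b.((0 + X)\{b} + (b.X)\{b} + b.0) ⊢ ··b··> n1
  n1 = (0 + (rec X. b.((0 + X)\{b} + (b.X)\{b} + b.0)))\{b} + (b.(rec X. b.((0 + X)\{b} + (b.X)\{b} + b.0)))\{b} + b.0 ⊢ ··b··> n2
  n2 = 0 ⊢ ∅
Run σ = ⟨bb⟩ on Q: start {n0}
  [1] b ⇒ {n1}
  [2] b ⇒ {n2}
  ✓ Q
Run σ = ⟨bb⟩ on P: start {m0}
  [1] b ⇒ {m1}
  [2] b ⇒ ∅ (P stuck)

NO — witness ⟨bb⟩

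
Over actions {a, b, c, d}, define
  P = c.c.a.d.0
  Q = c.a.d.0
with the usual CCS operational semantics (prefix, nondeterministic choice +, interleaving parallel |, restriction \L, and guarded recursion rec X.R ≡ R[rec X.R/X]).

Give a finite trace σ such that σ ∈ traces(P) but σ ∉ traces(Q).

cc

LTS(P): 5 reachable states
  s0 = c.c.a.d.0 | =c=> s1
  s1 = c.a.d.0 | =c=> s2
  s2 = a.d.0 | =a=> s3
  s3 = d.0 | =d=> s4
  s4 = 0 | stopped
LTS(Q): 4 reachable states
  t0 = c.a.d.0 | =c=> t1
  t1 = a.d.0 | =a=> t2
  t2 = d.0 | =d=> t3
  t3 = 0 | stopped
Trace ⟨cc⟩ through P, begin at {s0}:
  after c @ step 1: {s1}
  after c @ step 2: {s2}
  ✓ P
Trace ⟨cc⟩ through Q, begin at {t0}:
  after c @ step 1: {t1}
  after c @ step 2: ∅ (Q stuck)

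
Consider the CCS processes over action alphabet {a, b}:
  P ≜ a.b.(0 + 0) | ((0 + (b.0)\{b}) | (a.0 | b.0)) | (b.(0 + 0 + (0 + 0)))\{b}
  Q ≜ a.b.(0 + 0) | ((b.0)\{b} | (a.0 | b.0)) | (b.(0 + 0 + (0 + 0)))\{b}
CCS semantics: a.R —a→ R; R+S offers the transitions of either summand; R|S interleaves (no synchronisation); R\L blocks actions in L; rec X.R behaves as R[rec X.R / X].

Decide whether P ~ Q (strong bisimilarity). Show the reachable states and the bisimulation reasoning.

LTS(P): 12 reachable states
  u0 = a.b.(0 + 0) | ((0 + (b.0)\{b}) | (a.0 | b.0)) | (b.(0 + 0 + (0 + 0)))\{b} | --a--▸ u1, --a--▸ u2, --b--▸ u3
  u1 = a.b.(0 + 0) | ((0 + (b.0)\{b}) | (0 | b.0)) | (b.(0 + 0 + (0 + 0)))\{b} | --a--▸ u4, --b--▸ u5
  u2 = b.(0 + 0) | ((0 + (b.0)\{b}) | (a.0 | b.0)) | (b.(0 + 0 + (0 + 0)))\{b} | --a--▸ u4, --b--▸ u6, --b--▸ u7
  u3 = a.b.(0 + 0) | ((0 + (b.0)\{b}) | (a.0 | 0)) | (b.(0 + 0 + (0 + 0)))\{b} | --a--▸ u5, --a--▸ u7
  u4 = b.(0 + 0) | ((0 + (b.0)\{b}) | (0 | b.0)) | (b.(0 + 0 + (0 + 0)))\{b} | --b--▸ u8, --b--▸ u9
  u5 = a.b.(0 + 0) | ((0 + (b.0)\{b}) | (0 | 0)) | (b.(0 + 0 + (0 + 0)))\{b} | --a--▸ u9
  u6 = (0 + 0) | ((0 + (b.0)\{b}) | (a.0 | b.0)) | (b.(0 + 0 + (0 + 0)))\{b} | --a--▸ u8, --b--▸ u10
  u7 = b.(0 + 0) | ((0 + (b.0)\{b}) | (a.0 | 0)) | (b.(0 + 0 + (0 + 0)))\{b} | --a--▸ u9, --b--▸ u10
  u8 = (0 + 0) | ((0 + (b.0)\{b}) | (0 | b.0)) | (b.(0 + 0 + (0 + 0)))\{b} | --b--▸ u11
  u9 = b.(0 + 0) | ((0 + (b.0)\{b}) | (0 | 0)) | (b.(0 + 0 + (0 + 0)))\{b} | --b--▸ u11
  u10 = (0 + 0) | ((0 + (b.0)\{b}) | (a.0 | 0)) | (b.(0 + 0 + (0 + 0)))\{b} | --a--▸ u11
  u11 = (0 + 0) | ((0 + (b.0)\{b}) | (0 | 0)) | (b.(0 + 0 + (0 + 0)))\{b} | ∅
LTS(Q): 12 reachable states
  v0 = a.b.(0 + 0) | ((b.0)\{b} | (a.0 | b.0)) | (b.(0 + 0 + (0 + 0)))\{b} | --a--▸ v1, --a--▸ v2, --b--▸ v3
  v1 = a.b.(0 + 0) | ((b.0)\{b} | (0 | b.0)) | (b.(0 + 0 + (0 + 0)))\{b} | --a--▸ v4, --b--▸ v5
  v2 = b.(0 + 0) | ((b.0)\{b} | (a.0 | b.0)) | (b.(0 + 0 + (0 + 0)))\{b} | --a--▸ v4, --b--▸ v6, --b--▸ v7
  v3 = a.b.(0 + 0) | ((b.0)\{b} | (a.0 | 0)) | (b.(0 + 0 + (0 + 0)))\{b} | --a--▸ v5, --a--▸ v7
  v4 = b.(0 + 0) | ((b.0)\{b} | (0 | b.0)) | (b.(0 + 0 + (0 + 0)))\{b} | --b--▸ v8, --b--▸ v9
  v5 = a.b.(0 + 0) | ((b.0)\{b} | (0 | 0)) | (b.(0 + 0 + (0 + 0)))\{b} | --a--▸ v9
  v6 = (0 + 0) | ((b.0)\{b} | (a.0 | b.0)) | (b.(0 + 0 + (0 + 0)))\{b} | --a--▸ v8, --b--▸ v10
  v7 = b.(0 + 0) | ((b.0)\{b} | (a.0 | 0)) | (b.(0 + 0 + (0 + 0)))\{b} | --a--▸ v9, --b--▸ v10
  v8 = (0 + 0) | ((b.0)\{b} | (0 | b.0)) | (b.(0 + 0 + (0 + 0)))\{b} | --b--▸ v11
  v9 = b.(0 + 0) | ((b.0)\{b} | (0 | 0)) | (b.(0 + 0 + (0 + 0)))\{b} | --b--▸ v11
  v10 = (0 + 0) | ((b.0)\{b} | (a.0 | 0)) | (b.(0 + 0 + (0 + 0)))\{b} | --a--▸ v11
  v11 = (0 + 0) | ((b.0)\{b} | (0 | 0)) | (b.(0 + 0 + (0 + 0)))\{b} | ∅
Bisimilarity quotient blocks:
  B0 = {u0, v0}
  B1 = {u1, v1}
  B2 = {u4, v4}
  B3 = {u8, u9, v8, v9}
  B4 = {u11, v11}
  B5 = {u5, v5}
  B6 = {u3, v3}
  B7 = {u6, u7, v6, v7}
  B8 = {u10, v10}
  B9 = {u2, v2}
u0 ∈ B0, v0 ∈ B0 → same block

bisimilar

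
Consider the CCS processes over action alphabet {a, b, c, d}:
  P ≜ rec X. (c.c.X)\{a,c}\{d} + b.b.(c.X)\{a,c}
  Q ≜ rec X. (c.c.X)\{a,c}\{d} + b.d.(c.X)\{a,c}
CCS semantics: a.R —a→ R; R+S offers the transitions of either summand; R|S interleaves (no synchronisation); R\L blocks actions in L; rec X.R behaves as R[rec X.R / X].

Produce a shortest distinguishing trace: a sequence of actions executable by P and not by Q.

bb

LTS(P): 3 reachable states
  p0 = rec X. (c.c.X)\{a,c}\{d} + b.b.(c.X)\{a,c} ⊢ —b→ p1
  p1 = b.(c.(rec X. (c.c.X)\{a,c}\{d} + b.b.(c.X)\{a,c}))\{a,c} ⊢ —b→ p2
  p2 = (c.(rec X. (c.c.X)\{a,c}\{d} + b.b.(c.X)\{a,c}))\{a,c} ⊢ (no moves)
LTS(Q): 3 reachable states
  q0 = rec X. (c.c.X)\{a,c}\{d} + b.d.(c.X)\{a,c} ⊢ —b→ q1
  q1 = d.(c.(rec X. (c.c.X)\{a,c}\{d} + b.d.(c.X)\{a,c}))\{a,c} ⊢ —d→ q2
  q2 = (c.(rec X. (c.c.X)\{a,c}\{d} + b.d.(c.X)\{a,c}))\{a,c} ⊢ (no moves)
Trace ⟨bb⟩ through P, begin at {p0}:
  after b @ step 1: {p1}
  after b @ step 2: {p2}
  P completes σ.
Trace ⟨bb⟩ through Q, begin at {q0}:
  after b @ step 1: {q1}
  after b @ step 2: ∅  — Q cannot continue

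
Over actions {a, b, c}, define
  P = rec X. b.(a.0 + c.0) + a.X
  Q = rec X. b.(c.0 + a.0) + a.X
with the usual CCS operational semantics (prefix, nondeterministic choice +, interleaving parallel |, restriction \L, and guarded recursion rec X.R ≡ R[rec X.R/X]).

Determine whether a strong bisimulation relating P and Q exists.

Reachable graph of P (3 states):
  m0 = rec X. b.(a.0 + c.0) + a.X | -a-> m0, -b-> m1
  m1 = a.0 + c.0 | -a-> m2, -c-> m2
  m2 = 0 | ·
Reachable graph of Q (3 states):
  n0 = rec X. b.(c.0 + a.0) + a.X | -a-> n0, -b-> n1
  n1 = c.0 + a.0 | -a-> n2, -c-> n2
  n2 = 0 | ·
Coarsest stable partition (strong bisimilarity classes):
  B0 = {m0, n0}
  B1 = {m1, n1}
  B2 = {m2, n2}
m0 ∈ B0, n0 ∈ B0 → same block

YES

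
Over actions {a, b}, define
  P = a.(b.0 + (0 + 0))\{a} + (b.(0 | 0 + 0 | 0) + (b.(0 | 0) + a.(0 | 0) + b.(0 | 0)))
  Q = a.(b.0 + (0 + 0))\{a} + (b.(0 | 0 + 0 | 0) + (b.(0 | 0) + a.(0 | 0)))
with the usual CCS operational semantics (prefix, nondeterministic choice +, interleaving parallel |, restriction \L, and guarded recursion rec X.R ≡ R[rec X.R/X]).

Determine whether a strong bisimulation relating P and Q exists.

YES

P's transition system — 5 states:
  s0 = a.(b.0 + (0 + 0))\{a} + (b.(0 | 0 + 0 | 0) + (b.(0 | 0) + a.(0 | 0) + b.(0 | 0))) has moves —a→ s1, —a→ s2, —b→ s2, —b→ s3
  s1 = (b.0 + (0 + 0))\{a} has moves —b→ s4
  s2 = 0 | 0 has moves ∅
  s3 = 0 | 0 + 0 | 0 has moves ∅
  s4 = 0\{a} has moves ∅
Q's transition system — 5 states:
  t0 = a.(b.0 + (0 + 0))\{a} + (b.(0 | 0 + 0 | 0) + (b.(0 | 0) + a.(0 | 0))) has moves —a→ t1, —a→ t2, —b→ t2, —b→ t3
  t1 = (b.0 + (0 + 0))\{a} has moves —b→ t4
  t2 = 0 | 0 has moves ∅
  t3 = 0 | 0 + 0 | 0 has moves ∅
  t4 = 0\{a} has moves ∅
Partition-refinement fixed point:
  B0 = {s0, t0}
  B1 = {s2, s3, s4, t2, t3, t4}
  B2 = {s1, t1}
s0 ∈ B0, t0 ∈ B0 → same block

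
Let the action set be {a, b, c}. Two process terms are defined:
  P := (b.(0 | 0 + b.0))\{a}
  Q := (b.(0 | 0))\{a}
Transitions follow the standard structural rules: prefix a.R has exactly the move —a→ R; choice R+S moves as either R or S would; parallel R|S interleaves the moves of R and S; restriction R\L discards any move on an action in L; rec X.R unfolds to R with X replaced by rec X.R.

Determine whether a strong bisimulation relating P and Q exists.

NO

P's transition system — 3 states:
  p0 = (b.(0 | 0 + b.0))\{a} has moves =b=> p1
  p1 = (0 | 0 + b.0)\{a} has moves =b=> p2
  p2 = 0\{a} has moves ∅
Q's transition system — 2 states:
  q0 = (b.(0 | 0))\{a} has moves =b=> q1
  q1 = (0 | 0)\{a} has moves ∅
Partition-refinement fixed point:
  B0 = {p0}
  B1 = {p1, q0}
  B2 = {p2, q1}
p0 ∈ B0, q0 ∈ B1 → different blocks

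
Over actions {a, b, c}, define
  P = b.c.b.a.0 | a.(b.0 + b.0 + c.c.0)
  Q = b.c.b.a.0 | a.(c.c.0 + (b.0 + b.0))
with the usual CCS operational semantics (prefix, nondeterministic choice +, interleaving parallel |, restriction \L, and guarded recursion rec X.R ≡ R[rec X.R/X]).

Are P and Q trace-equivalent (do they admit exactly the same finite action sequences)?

Reachable graph of P (20 states):
  s0 = b.c.b.a.0 | a.(b.0 + b.0 + c.c.0) has moves =a=> s1, =b=> s2
  s1 = b.c.b.a.0 | (b.0 + b.0 + c.c.0) has moves =b=> s3, =b=> s4, =c=> s5
  s2 = c.b.a.0 | a.(b.0 + b.0 + c.c.0) has moves =a=> s4, =c=> s6
  s3 = b.c.b.a.0 | 0 has moves =b=> s7
  s4 = c.b.a.0 | (b.0 + b.0 + c.c.0) has moves =b=> s7, =c=> s8, =c=> s9
  s5 = b.c.b.a.0 | c.0 has moves =b=> s9, =c=> s3
  s6 = b.a.0 | a.(b.0 + b.0 + c.c.0) has moves =a=> s8, =b=> s10
  s7 = c.b.a.0 | 0 has moves =c=> s11
  s8 = b.a.0 | (b.0 + b.0 + c.c.0) has moves =b=> s11, =b=> s12, =c=> s13
  s9 = c.b.a.0 | c.0 has moves =c=> s13, =c=> s7
  s10 = a.0 | a.(b.0 + b.0 + c.c.0) has moves =a=> s12, =a=> s14
  s11 = b.a.0 | 0 has moves =b=> s15
  s12 = a.0 | (b.0 + b.0 + c.c.0) has moves =a=> s16, =b=> s15, =c=> s17
  s13 = b.a.0 | c.0 has moves =b=> s17, =c=> s11
  s14 = 0 | a.(b.0 + b.0 + c.c.0) has moves =a=> s16
  s15 = a.0 | 0 has moves =a=> s18
  s16 = 0 | (b.0 + b.0 + c.c.0) has moves =b=> s18, =c=> s19
  s17 = a.0 | c.0 has moves =a=> s19, =c=> s15
  s18 = 0 | 0 has moves stopped
  s19 = 0 | c.0 has moves =c=> s18
Reachable graph of Q (20 states):
  t0 = b.c.b.a.0 | a.(c.c.0 + (b.0 + b.0)) has moves =a=> t1, =b=> t2
  t1 = b.c.b.a.0 | (c.c.0 + (b.0 + b.0)) has moves =b=> t3, =b=> t4, =c=> t5
  t2 = c.b.a.0 | a.(c.c.0 + (b.0 + b.0)) has moves =a=> t4, =c=> t6
  t3 = b.c.b.a.0 | 0 has moves =b=> t7
  t4 = c.b.a.0 | (c.c.0 + (b.0 + b.0)) has moves =b=> t7, =c=> t8, =c=> t9
  t5 = b.c.b.a.0 | c.0 has moves =b=> t9, =c=> t3
  t6 = b.a.0 | a.(c.c.0 + (b.0 + b.0)) has moves =a=> t8, =b=> t10
  t7 = c.b.a.0 | 0 has moves =c=> t11
  t8 = b.a.0 | (c.c.0 + (b.0 + b.0)) has moves =b=> t11, =b=> t12, =c=> t13
  t9 = c.b.a.0 | c.0 has moves =c=> t13, =c=> t7
  t10 = a.0 | a.(c.c.0 + (b.0 + b.0)) has moves =a=> t12, =a=> t14
  t11 = b.a.0 | 0 has moves =b=> t15
  t12 = a.0 | (c.c.0 + (b.0 + b.0)) has moves =a=> t16, =b=> t15, =c=> t17
  t13 = b.a.0 | c.0 has moves =b=> t17, =c=> t11
  t14 = 0 | a.(c.c.0 + (b.0 + b.0)) has moves =a=> t16
  t15 = a.0 | 0 has moves =a=> t18
  t16 = 0 | (c.c.0 + (b.0 + b.0)) has moves =b=> t18, =c=> t19
  t17 = a.0 | c.0 has moves =a=> t19, =c=> t15
  t18 = 0 | 0 has moves stopped
  t19 = 0 | c.0 has moves =c=> t18
Bisimilarity quotient blocks:
  B0 = {s0, t0}
  B1 = {s2, t2}
  B2 = {s4, t4}
  B3 = {s7, t7}
  B4 = {s11, t11}
  B5 = {s15, t15}
  B6 = {s18, t18}
  B7 = {s9, t9}
  B8 = {s13, t13}
  B9 = {s17, t17}
  B10 = {s19, t19}
  B11 = {s8, t8}
  B12 = {s12, t12}
  B13 = {s16, t16}
  B14 = {s6, t6}
  B15 = {s10, t10}
  B16 = {s14, t14}
  B17 = {s1, t1}
  B18 = {s3, t3}
  B19 = {s5, t5}
s0 ∈ B0, t0 ∈ B0 → same block
Bisimilar ⇒ trace-equivalent.

YES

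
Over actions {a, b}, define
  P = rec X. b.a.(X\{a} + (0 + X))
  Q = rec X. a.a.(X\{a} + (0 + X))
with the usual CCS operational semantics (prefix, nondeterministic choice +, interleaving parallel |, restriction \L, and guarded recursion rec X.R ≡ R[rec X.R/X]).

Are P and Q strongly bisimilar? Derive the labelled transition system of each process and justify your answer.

Reachable graph of P (4 states):
  m0 = rec X. b.a.(X\{a} + (0 + X)) ⊢ --b--▸ m1
  m1 = a.((rec X. b.a.(X\{a} + (0 + X)))\{a} + (0 + (rec X. b.a.(X\{a} + (0 + X))))) ⊢ --a--▸ m2
  m2 = (rec X. b.a.(X\{a} + (0 + X)))\{a} + (0 + (rec X. b.a.(X\{a} + (0 + X)))) ⊢ --b--▸ m1, --b--▸ m3
  m3 = (a.((rec X. b.a.(X\{a} + (0 + X)))\{a} + (0 + (rec X. b.a.(X\{a} + (0 + X))))))\{a} ⊢ ·
Reachable graph of Q (3 states):
  n0 = rec X. a.a.(X\{a} + (0 + X)) ⊢ --a--▸ n1
  n1 = a.((rec X. a.a.(X\{a} + (0 + X)))\{a} + (0 + (rec X. a.a.(X\{a} + (0 + X))))) ⊢ --a--▸ n2
  n2 = (rec X. a.a.(X\{a} + (0 + X)))\{a} + (0 + (rec X. a.a.(X\{a} + (0 + X)))) ⊢ --a--▸ n1
Bisimilarity quotient blocks:
  B0 = {m0}
  B1 = {m1}
  B2 = {m2}
  B3 = {m3}
  B4 = {n0, n1, n2}
m0 ∈ B0, n0 ∈ B4 → different blocks

not bisimilar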